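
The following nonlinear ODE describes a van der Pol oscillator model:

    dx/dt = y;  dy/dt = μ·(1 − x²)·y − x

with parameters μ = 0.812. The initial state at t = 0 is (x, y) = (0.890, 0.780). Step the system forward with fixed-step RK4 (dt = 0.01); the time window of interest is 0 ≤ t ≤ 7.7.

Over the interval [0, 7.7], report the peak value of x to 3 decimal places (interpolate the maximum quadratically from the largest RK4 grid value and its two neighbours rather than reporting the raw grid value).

max x = 1.990

t=0.000: state=(0.890, 0.780)
step 1 (dt=0.01): k1=(0.780, -0.758), k2=(0.776, -0.767), k3=(0.776, -0.767), k4=(0.772, -0.776); state += dt/6·(k1+2k2+2k3+k4)
t=0.010: state=(0.898, 0.772)
t=0.020: state=(0.905, 0.764)
t=0.030: state=(0.913, 0.756)
continuing one RK4 step at a time; state shown every 25 steps (Δt=0.25):
t=0.250: state=(1.057, 0.542)
t=0.500: state=(1.156, 0.246)
t=0.750: state=(1.180, -0.055)
t=1.000: state=(1.131, -0.332)
t=1.250: state=(1.016, -0.587)
t=1.500: state=(0.838, -0.840)
t=1.750: state=(0.594, -1.116)
t=2.000: state=(0.276, -1.433)
t=2.250: state=(-0.125, -1.774)
t=2.500: state=(-0.603, -2.013)
t=2.750: state=(-1.102, -1.902)
t=3.000: state=(-1.514, -1.329)
t=3.250: state=(-1.753, -0.592)
t=3.500: state=(-1.824, -0.015)
t=3.750: state=(-1.778, 0.354)
t=4.000: state=(-1.658, 0.594)
t=4.250: state=(-1.486, 0.781)
t=4.500: state=(-1.267, 0.967)
t=4.750: state=(-0.999, 1.188)
t=5.000: state=(-0.667, 1.478)
t=5.250: state=(-0.252, 1.856)
t=5.500: state=(0.264, 2.267)
t=5.750: state=(0.862, 2.444)
t=6.000: state=(1.432, 1.996)
t=6.250: state=(1.818, 1.066)
t=6.500: state=(1.977, 0.253)
t=6.750: state=(1.973, -0.234)
t=7.000: state=(1.877, -0.507)
t=7.250: state=(1.727, -0.684)
t=7.500: state=(1.537, -0.836)
t=7.700: state=(1.357, -0.965)
largest grid value and its neighbours: x(6.600)=1.99002, x(6.610)=1.99015, x(6.620)=1.99008
parabola through these three points peaks at t≈6.611 with x≈1.99015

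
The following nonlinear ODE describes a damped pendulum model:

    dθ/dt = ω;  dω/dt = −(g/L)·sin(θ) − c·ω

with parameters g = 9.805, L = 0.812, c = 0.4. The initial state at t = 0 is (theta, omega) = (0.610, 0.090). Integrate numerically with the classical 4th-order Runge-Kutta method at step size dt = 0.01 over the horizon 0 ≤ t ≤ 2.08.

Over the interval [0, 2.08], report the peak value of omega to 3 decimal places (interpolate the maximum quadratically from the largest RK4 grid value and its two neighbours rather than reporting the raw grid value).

t=0.000: state=(0.610, 0.090)
step 1 (dt=0.01): k1=(0.090, -6.953), k2=(0.055, -6.944), k3=(0.055, -6.942), k4=(0.021, -6.931); state += dt/6·(k1+2k2+2k3+k4)
t=0.010: state=(0.611, 0.021)
t=0.020: state=(0.610, -0.049)
t=0.030: state=(0.610, -0.117)
continuing one RK4 step at a time; state shown every 10 steps (Δt=0.1):
t=0.100: state=(0.585, -0.585)
t=0.200: state=(0.496, -1.175)
t=0.300: state=(0.355, -1.621)
t=0.400: state=(0.178, -1.870)
t=0.500: state=(-0.012, -1.894)
t=0.600: state=(-0.193, -1.697)
t=0.700: state=(-0.345, -1.312)
t=0.800: state=(-0.451, -0.796)
t=0.900: state=(-0.502, -0.217)
t=1.000: state=(-0.495, 0.362)
t=1.100: state=(-0.432, 0.881)
t=1.200: state=(-0.322, 1.285)
t=1.300: state=(-0.180, 1.530)
t=1.400: state=(-0.022, 1.590)
t=1.500: state=(0.132, 1.461)
t=1.600: state=(0.264, 1.167)
t=1.700: state=(0.361, 0.753)
t=1.800: state=(0.413, 0.273)
t=1.900: state=(0.415, -0.219)
t=2.000: state=(0.370, -0.667)
t=2.080: state=(0.305, -0.963)
largest grid value and its neighbours: omega(1.370)=1.59204, omega(1.380)=1.59316, omega(1.390)=1.59237
parabola through these three points peaks at t≈1.381 with omega≈1.59317

max omega = 1.593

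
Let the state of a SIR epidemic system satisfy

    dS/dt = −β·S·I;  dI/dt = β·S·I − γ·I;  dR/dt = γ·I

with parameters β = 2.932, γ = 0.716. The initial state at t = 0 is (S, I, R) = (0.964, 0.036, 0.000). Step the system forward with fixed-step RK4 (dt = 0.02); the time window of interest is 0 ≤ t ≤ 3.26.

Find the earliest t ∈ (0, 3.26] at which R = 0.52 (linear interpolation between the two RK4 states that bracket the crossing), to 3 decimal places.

t=0.000: state=(0.964, 0.036, 0.000)
step 1 (dt=0.02): k1=(-0.102, 0.076, 0.026), k2=(-0.104, 0.077, 0.026), k3=(-0.104, 0.077, 0.026), k4=(-0.106, 0.079, 0.027); state += dt/6·(k1+2k2+2k3+k4)
t=0.020: state=(0.962, 0.038, 0.001)
t=0.040: state=(0.960, 0.039, 0.001)
t=0.060: state=(0.958, 0.041, 0.002)
continuing one RK4 step at a time; state shown every 10 steps (Δt=0.2):
t=0.200: state=(0.939, 0.055, 0.006)
t=0.400: state=(0.903, 0.081, 0.016)
t=0.600: state=(0.852, 0.118, 0.030)
t=0.800: state=(0.785, 0.165, 0.050)
t=1.000: state=(0.701, 0.221, 0.078)
t=1.200: state=(0.605, 0.281, 0.114)
t=1.400: state=(0.504, 0.337, 0.158)
t=1.600: state=(0.408, 0.382, 0.210)
t=1.800: state=(0.323, 0.410, 0.267)
t=2.000: state=(0.253, 0.420, 0.326)
t=2.200: state=(0.198, 0.415, 0.386)
t=2.400: state=(0.156, 0.399, 0.445)
t=2.600: state=(0.124, 0.375, 0.500)
t=2.660: state=(0.116, 0.367, 0.516)
next step: t=2.680: state=(0.114, 0.365, 0.522) — R has crossed 0.52
linear interpolation between t=2.660 (0.51635) and t=2.680 (0.52159) → t≈2.674

t = 2.674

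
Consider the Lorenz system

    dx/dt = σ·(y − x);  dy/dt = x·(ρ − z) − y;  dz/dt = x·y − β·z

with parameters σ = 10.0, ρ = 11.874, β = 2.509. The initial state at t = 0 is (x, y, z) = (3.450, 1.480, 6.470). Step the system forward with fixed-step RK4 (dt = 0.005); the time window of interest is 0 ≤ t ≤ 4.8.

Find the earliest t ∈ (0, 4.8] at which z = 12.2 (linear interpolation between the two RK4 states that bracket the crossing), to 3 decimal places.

t = 0.494

t=0.000: state=(3.450, 1.480, 6.470)
step 1 (dt=0.005): k1=(-19.700, 17.164, -11.127), k2=(-18.778, 16.949, -10.984), k3=(-18.807, 16.961, -10.984), k4=(-17.912, 16.755, -10.844); state += dt/6·(k1+2k2+2k3+k4)
t=0.005: state=(3.356, 1.565, 6.415)
t=0.010: state=(3.271, 1.648, 6.362)
t=0.015: state=(3.194, 1.729, 6.309)
continuing one RK4 step at a time; state shown every 40 steps (Δt=0.2):
t=0.200: state=(3.461, 4.557, 5.396)
t=0.400: state=(6.627, 8.338, 8.746)
t=0.490: state=(7.804, 8.520, 12.047)
next step: t=0.495: state=(7.838, 8.467, 12.227) — z has crossed 12.2
linear interpolation between t=0.490 (12.04722) and t=0.495 (12.22712) → t≈0.494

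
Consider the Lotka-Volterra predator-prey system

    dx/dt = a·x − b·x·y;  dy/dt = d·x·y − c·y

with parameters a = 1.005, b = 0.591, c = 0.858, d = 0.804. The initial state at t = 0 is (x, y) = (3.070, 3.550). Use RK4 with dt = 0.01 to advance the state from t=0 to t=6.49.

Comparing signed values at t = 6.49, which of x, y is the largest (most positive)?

largest component: x

t=0.000: state=(3.070, 3.550)
step 1 (dt=0.01): k1=(-3.356, 5.716), k2=(-3.389, 5.714), k3=(-3.389, 5.714), k4=(-3.421, 5.710); state += dt/6·(k1+2k2+2k3+k4)
t=0.010: state=(3.036, 3.607)
t=0.020: state=(3.002, 3.664)
t=0.030: state=(2.966, 3.721)
continuing one RK4 step at a time; state shown every 25 steps (Δt=0.25):
t=0.250: state=(2.114, 4.834)
t=0.500: state=(1.259, 5.448)
t=0.750: state=(0.724, 5.338)
t=1.000: state=(0.438, 4.826)
t=1.250: state=(0.289, 4.183)
t=1.500: state=(0.210, 3.546)
t=1.750: state=(0.167, 2.971)
t=2.000: state=(0.144, 2.473)
t=2.250: state=(0.133, 2.052)
t=2.500: state=(0.129, 1.699)
t=2.750: state=(0.132, 1.408)
t=3.000: state=(0.141, 1.167)
t=3.250: state=(0.154, 0.970)
t=3.500: state=(0.174, 0.809)
t=3.750: state=(0.201, 0.678)
t=4.000: state=(0.235, 0.571)
t=4.250: state=(0.280, 0.486)
t=4.500: state=(0.337, 0.417)
t=4.750: state=(0.409, 0.362)
t=5.000: state=(0.500, 0.320)
t=5.250: state=(0.614, 0.289)
t=5.500: state=(0.758, 0.267)
t=5.750: state=(0.938, 0.256)
t=6.000: state=(1.161, 0.255)
t=6.250: state=(1.436, 0.266)
t=6.490: state=(1.757, 0.295)
compare at T: x=1.757, y=0.295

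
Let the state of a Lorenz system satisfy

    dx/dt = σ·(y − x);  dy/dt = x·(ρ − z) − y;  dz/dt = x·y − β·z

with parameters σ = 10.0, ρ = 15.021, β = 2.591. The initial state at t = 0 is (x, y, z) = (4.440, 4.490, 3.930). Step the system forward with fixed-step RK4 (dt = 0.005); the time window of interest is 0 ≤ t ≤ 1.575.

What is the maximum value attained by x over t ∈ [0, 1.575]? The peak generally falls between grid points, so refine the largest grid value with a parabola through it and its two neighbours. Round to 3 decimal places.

t=0.000: state=(4.440, 4.490, 3.930)
step 1 (dt=0.005): k1=(0.500, 44.754, 9.753), k2=(1.606, 44.548, 10.192), k3=(1.574, 44.574, 10.200), k4=(2.650, 44.392, 10.647); state += dt/6·(k1+2k2+2k3+k4)
t=0.005: state=(4.448, 4.713, 3.981)
t=0.010: state=(4.466, 4.934, 4.037)
t=0.015: state=(4.495, 5.154, 4.097)
continuing one RK4 step at a time; state shown every 20 steps (Δt=0.1):
t=0.100: state=(6.101, 8.946, 6.131)
t=0.200: state=(9.352, 12.426, 12.371)
t=0.300: state=(10.664, 9.577, 20.155)
t=0.400: state=(7.534, 3.255, 20.706)
t=0.500: state=(3.742, 0.840, 16.847)
t=0.600: state=(1.818, 0.732, 13.163)
t=0.700: state=(1.264, 1.121, 10.274)
t=0.800: state=(1.386, 1.739, 8.090)
t=0.900: state=(1.966, 2.793, 6.574)
t=1.000: state=(3.116, 4.639, 5.900)
t=1.100: state=(5.109, 7.595, 6.782)
t=1.200: state=(7.933, 10.843, 10.708)
t=1.300: state=(9.973, 10.554, 17.318)
t=1.400: state=(8.603, 5.609, 20.258)
t=1.500: state=(5.276, 2.202, 17.860)
t=1.575: state=(3.413, 1.551, 15.225)
largest grid value and its neighbours: x(0.275)=10.76696, x(0.280)=10.77313, x(0.285)=10.76596
parabola through these three points peaks at t≈0.280 with x≈10.77313

max x = 10.773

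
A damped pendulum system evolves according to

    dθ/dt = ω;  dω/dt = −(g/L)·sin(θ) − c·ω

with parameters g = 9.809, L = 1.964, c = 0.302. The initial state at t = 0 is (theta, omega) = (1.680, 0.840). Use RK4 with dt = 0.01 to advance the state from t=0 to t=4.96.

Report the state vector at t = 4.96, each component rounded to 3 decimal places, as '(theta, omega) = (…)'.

(theta, omega) = (-0.790, 0.342)

t=0.000: state=(1.680, 0.840)
step 1 (dt=0.01): k1=(0.840, -5.218), k2=(0.814, -5.208), k3=(0.814, -5.208), k4=(0.788, -5.198); state += dt/6·(k1+2k2+2k3+k4)
t=0.010: state=(1.688, 0.788)
t=0.020: state=(1.696, 0.736)
t=0.030: state=(1.703, 0.684)
continuing one RK4 step at a time; state shown every 20 steps (Δt=0.2):
t=0.200: state=(1.746, -0.166)
t=0.400: state=(1.617, -1.117)
t=0.600: state=(1.303, -2.012)
t=0.800: state=(0.823, -2.738)
t=1.000: state=(0.235, -3.061)
t=1.200: state=(-0.363, -2.814)
t=1.400: state=(-0.859, -2.087)
t=1.600: state=(-1.183, -1.134)
t=1.800: state=(-1.310, -0.144)
t=2.000: state=(-1.244, 0.796)
t=2.200: state=(-0.999, 1.626)
t=2.400: state=(-0.608, 2.229)
t=2.600: state=(-0.133, 2.447)
t=2.800: state=(0.339, 2.199)
t=3.000: state=(0.721, 1.573)
t=3.200: state=(0.955, 0.752)
t=3.400: state=(1.019, -0.109)
t=3.600: state=(0.916, -0.907)
t=3.800: state=(0.667, -1.548)
t=4.000: state=(0.315, -1.916)
t=4.200: state=(-0.075, -1.917)
t=4.400: state=(-0.428, -1.558)
t=4.600: state=(-0.681, -0.948)
t=4.800: state=(-0.800, -0.230)
t=4.960: state=(-0.790, 0.342)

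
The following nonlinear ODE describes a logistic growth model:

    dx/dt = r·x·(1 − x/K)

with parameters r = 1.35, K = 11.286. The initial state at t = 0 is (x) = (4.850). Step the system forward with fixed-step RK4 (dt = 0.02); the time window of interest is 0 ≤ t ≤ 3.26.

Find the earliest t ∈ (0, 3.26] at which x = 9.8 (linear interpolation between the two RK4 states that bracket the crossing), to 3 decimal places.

t=0.000: state=(4.850)
step 1 (dt=0.02): k1=(3.734), k2=(3.741), k3=(3.741), k4=(3.747); state += dt/6·(k1+2k2+2k3+k4)
t=0.020: state=(4.925)
t=0.040: state=(5.000)
t=0.060: state=(5.075)
continuing one RK4 step at a time; state shown every 10 steps (Δt=0.2):
t=0.200: state=(5.607)
t=0.400: state=(6.364)
t=0.600: state=(7.097)
t=0.800: state=(7.780)
t=1.000: state=(8.397)
t=1.200: state=(8.939)
t=1.400: state=(9.401)
t=1.600: state=(9.788)
next step: t=1.620: state=(9.823) — x has crossed 9.8
linear interpolation between t=1.600 (9.78806) and t=1.620 (9.82279) → t≈1.607

t = 1.607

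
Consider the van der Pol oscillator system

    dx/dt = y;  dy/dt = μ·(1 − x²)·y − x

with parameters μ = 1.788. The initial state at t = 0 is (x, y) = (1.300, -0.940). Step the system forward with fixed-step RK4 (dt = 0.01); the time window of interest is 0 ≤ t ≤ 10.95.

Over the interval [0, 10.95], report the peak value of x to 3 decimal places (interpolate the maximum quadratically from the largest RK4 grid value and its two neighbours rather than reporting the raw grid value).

t=0.000: state=(1.300, -0.940)
step 1 (dt=0.01): k1=(-0.940, -0.140), k2=(-0.941, -0.155), k3=(-0.941, -0.155), k4=(-0.942, -0.170); state += dt/6·(k1+2k2+2k3+k4)
t=0.010: state=(1.291, -0.942)
t=0.020: state=(1.281, -0.943)
t=0.030: state=(1.272, -0.946)
continuing one RK4 step at a time; state shown every 50 steps (Δt=0.5):
t=0.500: state=(0.752, -1.386)
t=1.000: state=(-0.311, -3.162)
t=1.500: state=(-1.859, -1.541)
t=2.000: state=(-2.016, 0.238)
t=2.500: state=(-1.849, 0.390)
t=3.000: state=(-1.634, 0.477)
t=3.500: state=(-1.363, 0.623)
t=4.000: state=(-0.982, 0.953)
t=4.500: state=(-0.304, 1.960)
t=5.000: state=(1.167, 3.447)
t=5.500: state=(2.012, 0.180)
t=6.000: state=(1.921, -0.344)
t=6.500: state=(1.724, -0.438)
t=7.000: state=(1.478, -0.553)
t=7.500: state=(1.152, -0.785)
t=8.000: state=(0.632, -1.413)
t=8.500: state=(-0.480, -3.262)
t=9.000: state=(-1.894, -1.165)
t=9.500: state=(-1.982, 0.265)
t=10.000: state=(-1.807, 0.404)
t=10.500: state=(-1.582, 0.500)
t=10.950: state=(-1.327, 0.647)
largest grid value and its neighbours: x(5.560)=2.01805, x(5.570)=2.01821, x(5.580)=2.01816
parabola through these three points peaks at t≈5.573 with x≈2.01822

max x = 2.018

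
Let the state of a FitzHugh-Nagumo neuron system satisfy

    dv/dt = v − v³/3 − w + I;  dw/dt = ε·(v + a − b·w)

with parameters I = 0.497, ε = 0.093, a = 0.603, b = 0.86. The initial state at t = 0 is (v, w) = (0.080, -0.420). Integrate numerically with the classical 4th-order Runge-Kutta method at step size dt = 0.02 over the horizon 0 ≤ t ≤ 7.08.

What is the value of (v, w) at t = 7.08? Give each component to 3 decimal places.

t=0.000: state=(0.080, -0.420)
step 1 (dt=0.02): k1=(0.997, 0.097), k2=(1.006, 0.098), k3=(1.006, 0.098), k4=(1.015, 0.099); state += dt/6·(k1+2k2+2k3+k4)
t=0.020: state=(0.100, -0.418)
t=0.040: state=(0.121, -0.416)
t=0.060: state=(0.141, -0.414)
continuing one RK4 step at a time; state shown every 25 steps (Δt=0.5):
t=0.500: state=(0.694, -0.359)
t=1.000: state=(1.409, -0.269)
t=1.500: state=(1.827, -0.156)
t=2.000: state=(1.934, -0.036)
t=2.500: state=(1.929, 0.081)
t=3.000: state=(1.897, 0.193)
t=3.500: state=(1.858, 0.298)
t=4.000: state=(1.817, 0.398)
t=4.500: state=(1.775, 0.492)
t=5.000: state=(1.733, 0.580)
t=5.500: state=(1.690, 0.663)
t=6.000: state=(1.647, 0.740)
t=6.500: state=(1.604, 0.813)
t=7.000: state=(1.560, 0.881)
t=7.080: state=(1.553, 0.891)

(v, w) = (1.553, 0.891)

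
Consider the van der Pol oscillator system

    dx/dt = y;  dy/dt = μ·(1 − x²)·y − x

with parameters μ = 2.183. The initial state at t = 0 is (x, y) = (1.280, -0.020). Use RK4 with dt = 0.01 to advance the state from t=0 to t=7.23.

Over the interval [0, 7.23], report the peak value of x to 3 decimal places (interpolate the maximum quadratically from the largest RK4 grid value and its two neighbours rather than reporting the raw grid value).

t=0.000: state=(1.280, -0.020)
step 1 (dt=0.01): k1=(-0.020, -1.252), k2=(-0.026, -1.243), k3=(-0.026, -1.243), k4=(-0.032, -1.235); state += dt/6·(k1+2k2+2k3+k4)
t=0.010: state=(1.280, -0.032)
t=0.020: state=(1.279, -0.045)
t=0.030: state=(1.279, -0.057)
continuing one RK4 step at a time; state shown every 25 steps (Δt=0.25):
t=0.250: state=(1.240, -0.285)
t=0.500: state=(1.142, -0.494)
t=0.750: state=(0.992, -0.716)
t=1.000: state=(0.776, -1.040)
t=1.250: state=(0.450, -1.635)
t=1.500: state=(-0.090, -2.796)
t=1.750: state=(-0.961, -3.928)
t=2.000: state=(-1.761, -1.994)
t=2.250: state=(-1.996, -0.217)
t=2.500: state=(-1.984, 0.204)
t=2.750: state=(-1.919, 0.295)
t=3.000: state=(-1.841, 0.331)
t=3.250: state=(-1.754, 0.360)
t=3.500: state=(-1.660, 0.394)
t=3.750: state=(-1.557, 0.437)
t=4.000: state=(-1.440, 0.496)
t=4.250: state=(-1.307, 0.580)
t=4.500: state=(-1.147, 0.710)
t=4.750: state=(-0.944, 0.930)
t=5.000: state=(-0.666, 1.344)
t=5.250: state=(-0.236, 2.193)
t=5.500: state=(0.488, 3.657)
t=5.750: state=(1.453, 3.373)
t=6.000: state=(1.957, 0.812)
t=6.250: state=(2.019, -0.088)
t=6.500: state=(1.969, -0.265)
t=6.750: state=(1.896, -0.312)
t=7.000: state=(1.814, -0.341)
t=7.230: state=(1.733, -0.368)
largest grid value and its neighbours: x(6.190)=2.02094, x(6.200)=2.02101, x(6.210)=2.02088
parabola through these three points peaks at t≈6.198 with x≈2.02102

max x = 2.021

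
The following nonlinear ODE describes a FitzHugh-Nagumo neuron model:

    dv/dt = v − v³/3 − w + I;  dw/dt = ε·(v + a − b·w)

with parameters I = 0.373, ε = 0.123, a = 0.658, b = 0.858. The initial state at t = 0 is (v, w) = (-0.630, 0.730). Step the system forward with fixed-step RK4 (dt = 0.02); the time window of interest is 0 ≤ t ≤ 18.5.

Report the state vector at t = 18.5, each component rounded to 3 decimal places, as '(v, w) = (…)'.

t=0.000: state=(-0.630, 0.730)
step 1 (dt=0.02): k1=(-0.904, -0.074), k2=(-0.908, -0.075), k3=(-0.908, -0.075), k4=(-0.913, -0.076); state += dt/6·(k1+2k2+2k3+k4)
t=0.020: state=(-0.648, 0.729)
t=0.040: state=(-0.667, 0.727)
t=0.060: state=(-0.685, 0.725)
continuing one RK4 step at a time; state shown every 50 steps (Δt=1):
t=1.000: state=(-1.513, 0.604)
t=2.000: state=(-1.749, 0.425)
t=3.000: state=(-1.708, 0.256)
t=4.000: state=(-1.632, 0.112)
t=5.000: state=(-1.554, -0.008)
t=6.000: state=(-1.477, -0.107)
t=7.000: state=(-1.401, -0.187)
t=8.000: state=(-1.325, -0.251)
t=9.000: state=(-1.251, -0.299)
t=10.000: state=(-1.177, -0.334)
t=11.000: state=(-1.103, -0.357)
t=12.000: state=(-1.028, -0.369)
t=13.000: state=(-0.951, -0.370)
t=14.000: state=(-0.869, -0.363)
t=15.000: state=(-0.778, -0.346)
t=16.000: state=(-0.670, -0.319)
t=17.000: state=(-0.524, -0.280)
t=18.000: state=(-0.288, -0.224)
t=18.500: state=(-0.096, -0.185)

(v, w) = (-0.096, -0.185)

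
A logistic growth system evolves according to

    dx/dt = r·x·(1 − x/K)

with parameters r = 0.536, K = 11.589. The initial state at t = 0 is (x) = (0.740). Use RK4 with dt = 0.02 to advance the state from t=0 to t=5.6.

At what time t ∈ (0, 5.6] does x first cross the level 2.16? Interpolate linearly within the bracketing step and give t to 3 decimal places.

t = 2.260

t=0.000: state=(0.740)
step 1 (dt=0.02): k1=(0.371), k2=(0.373), k3=(0.373), k4=(0.375); state += dt/6·(k1+2k2+2k3+k4)
t=0.020: state=(0.747)
t=0.040: state=(0.755)
t=0.060: state=(0.763)
continuing one RK4 step at a time; state shown every 10 steps (Δt=0.2):
t=0.200: state=(0.818)
t=0.400: state=(0.903)
t=0.600: state=(0.997)
t=0.800: state=(1.099)
t=1.000: state=(1.210)
t=1.200: state=(1.331)
t=1.400: state=(1.463)
t=1.600: state=(1.605)
t=1.800: state=(1.759)
t=2.000: state=(1.925)
t=2.200: state=(2.104)
t=2.260: state=(2.160)
next step: t=2.280: state=(2.179) — x has crossed 2.16
linear interpolation between t=2.260 (2.15976) and t=2.280 (2.17866) → t≈2.260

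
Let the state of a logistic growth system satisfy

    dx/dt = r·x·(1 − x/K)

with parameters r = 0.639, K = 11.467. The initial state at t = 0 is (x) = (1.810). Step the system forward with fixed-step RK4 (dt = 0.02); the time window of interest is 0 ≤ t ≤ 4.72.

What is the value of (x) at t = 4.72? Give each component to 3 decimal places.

t=0.000: state=(1.810)
step 1 (dt=0.02): k1=(0.974), k2=(0.978), k3=(0.978), k4=(0.983); state += dt/6·(k1+2k2+2k3+k4)
t=0.020: state=(1.830)
t=0.040: state=(1.849)
t=0.060: state=(1.869)
continuing one RK4 step at a time; state shown every 10 steps (Δt=0.2):
t=0.200: state=(2.013)
t=0.400: state=(2.234)
t=0.600: state=(2.473)
t=0.800: state=(2.730)
t=1.000: state=(3.005)
t=1.200: state=(3.297)
t=1.400: state=(3.605)
t=1.600: state=(3.928)
t=1.800: state=(4.264)
t=2.000: state=(4.612)
t=2.200: state=(4.968)
t=2.400: state=(5.331)
t=2.600: state=(5.696)
t=2.800: state=(6.062)
t=3.000: state=(6.426)
t=3.200: state=(6.783)
t=3.400: state=(7.133)
t=3.600: state=(7.472)
t=3.800: state=(7.798)
t=4.000: state=(8.109)
t=4.200: state=(8.404)
t=4.400: state=(8.683)
t=4.600: state=(8.943)
t=4.720: state=(9.091)

(x) = (9.091)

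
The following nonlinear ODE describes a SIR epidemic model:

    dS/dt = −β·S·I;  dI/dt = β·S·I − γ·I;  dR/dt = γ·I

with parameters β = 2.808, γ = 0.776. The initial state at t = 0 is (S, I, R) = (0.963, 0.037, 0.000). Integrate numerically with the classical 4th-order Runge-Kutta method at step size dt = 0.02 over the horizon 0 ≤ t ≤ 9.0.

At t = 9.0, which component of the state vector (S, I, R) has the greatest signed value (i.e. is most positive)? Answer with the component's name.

largest component: R

t=0.000: state=(0.963, 0.037, 0.000)
step 1 (dt=0.02): k1=(-0.100, 0.071, 0.029), k2=(-0.102, 0.073, 0.029), k3=(-0.102, 0.073, 0.029), k4=(-0.104, 0.074, 0.030); state += dt/6·(k1+2k2+2k3+k4)
t=0.020: state=(0.961, 0.038, 0.001)
t=0.040: state=(0.959, 0.040, 0.001)
t=0.060: state=(0.957, 0.042, 0.002)
continuing one RK4 step at a time; state shown every 25 steps (Δt=0.5):
t=0.500: state=(0.884, 0.092, 0.024)
t=1.000: state=(0.726, 0.196, 0.078)
t=1.500: state=(0.505, 0.317, 0.178)
t=2.000: state=(0.307, 0.377, 0.316)
t=2.500: state=(0.182, 0.358, 0.460)
t=3.000: state=(0.115, 0.297, 0.588)
t=3.500: state=(0.079, 0.230, 0.690)
t=4.000: state=(0.060, 0.172, 0.768)
t=4.500: state=(0.049, 0.126, 0.825)
t=5.000: state=(0.042, 0.091, 0.867)
t=5.500: state=(0.037, 0.065, 0.897)
t=6.000: state=(0.035, 0.047, 0.919)
t=6.500: state=(0.033, 0.033, 0.934)
t=7.000: state=(0.032, 0.024, 0.945)
t=7.500: state=(0.031, 0.017, 0.953)
t=8.000: state=(0.030, 0.012, 0.958)
t=8.500: state=(0.030, 0.008, 0.962)
t=9.000: state=(0.029, 0.006, 0.965)
compare at T: S=0.029, I=0.006, R=0.965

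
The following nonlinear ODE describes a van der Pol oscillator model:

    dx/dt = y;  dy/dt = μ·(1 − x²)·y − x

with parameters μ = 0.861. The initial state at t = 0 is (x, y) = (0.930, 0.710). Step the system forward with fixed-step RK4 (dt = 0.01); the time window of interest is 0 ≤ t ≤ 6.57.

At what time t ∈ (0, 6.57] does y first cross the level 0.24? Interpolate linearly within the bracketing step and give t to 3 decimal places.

t = 0.433

t=0.000: state=(0.930, 0.710)
step 1 (dt=0.01): k1=(0.710, -0.847), k2=(0.706, -0.855), k3=(0.706, -0.855), k4=(0.701, -0.863); state += dt/6·(k1+2k2+2k3+k4)
t=0.010: state=(0.937, 0.701)
t=0.020: state=(0.944, 0.693)
t=0.030: state=(0.951, 0.684)
continuing one RK4 step at a time; state shown every 25 steps (Δt=0.25):
t=0.250: state=(1.077, 0.457)
t=0.430: state=(1.141, 0.244)
next step: t=0.440: state=(1.143, 0.232) — y has crossed 0.24
linear interpolation between t=0.430 (0.24388) and t=0.440 (0.23184) → t≈0.433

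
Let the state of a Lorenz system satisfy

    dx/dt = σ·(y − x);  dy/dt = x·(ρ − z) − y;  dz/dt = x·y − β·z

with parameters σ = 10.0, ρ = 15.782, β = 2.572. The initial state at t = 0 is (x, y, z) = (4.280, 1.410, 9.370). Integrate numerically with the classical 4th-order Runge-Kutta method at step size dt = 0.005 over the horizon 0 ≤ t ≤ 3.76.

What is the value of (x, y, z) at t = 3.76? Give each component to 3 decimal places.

(x, y, z) = (6.644, 7.764, 13.267)

t=0.000: state=(4.280, 1.410, 9.370)
step 1 (dt=0.005): k1=(-28.700, 26.033, -18.065), k2=(-27.332, 25.698, -17.776), k3=(-27.374, 25.718, -17.776), k4=(-26.045, 25.395, -17.496); state += dt/6·(k1+2k2+2k3+k4)
t=0.005: state=(4.143, 1.539, 9.281)
t=0.010: state=(4.019, 1.664, 9.195)
t=0.015: state=(3.907, 1.787, 9.111)
continuing one RK4 step at a time; state shown every 40 steps (Δt=0.2):
t=0.200: state=(4.424, 6.172, 7.879)
t=0.400: state=(9.090, 10.909, 15.035)
t=0.600: state=(6.910, 3.857, 19.569)
t=0.800: state=(2.941, 2.276, 13.422)
t=1.000: state=(3.383, 4.355, 9.503)
t=1.200: state=(6.728, 8.924, 11.117)
t=1.400: state=(8.799, 7.655, 18.951)
t=1.600: state=(4.650, 2.964, 16.249)
t=1.800: state=(3.469, 3.803, 11.524)
t=2.000: state=(5.524, 7.164, 10.704)
t=2.200: state=(8.450, 8.887, 16.444)
t=2.400: state=(6.150, 4.289, 17.539)
t=2.600: state=(3.987, 3.805, 13.188)
t=2.800: state=(5.066, 6.222, 11.288)
t=3.000: state=(7.683, 8.616, 14.801)
t=3.200: state=(6.948, 5.522, 17.603)
t=3.400: state=(4.614, 4.088, 14.348)
t=3.600: state=(4.968, 5.752, 12.048)
t=3.760: state=(6.644, 7.764, 13.267)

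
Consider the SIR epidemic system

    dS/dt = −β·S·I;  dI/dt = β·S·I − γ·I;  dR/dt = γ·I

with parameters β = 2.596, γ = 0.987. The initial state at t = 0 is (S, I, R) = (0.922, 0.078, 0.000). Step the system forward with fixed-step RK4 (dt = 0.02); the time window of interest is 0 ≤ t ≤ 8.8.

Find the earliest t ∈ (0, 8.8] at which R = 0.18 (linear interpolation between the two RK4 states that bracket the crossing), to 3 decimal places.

t = 1.143

t=0.000: state=(0.922, 0.078, 0.000)
step 1 (dt=0.02): k1=(-0.187, 0.110, 0.077), k2=(-0.189, 0.111, 0.078), k3=(-0.189, 0.111, 0.078), k4=(-0.191, 0.112, 0.079); state += dt/6·(k1+2k2+2k3+k4)
t=0.020: state=(0.918, 0.080, 0.002)
t=0.040: state=(0.914, 0.082, 0.003)
t=0.060: state=(0.910, 0.085, 0.005)
continuing one RK4 step at a time; state shown every 25 steps (Δt=0.5):
t=0.500: state=(0.799, 0.146, 0.054)
t=1.000: state=(0.627, 0.226, 0.147)
t=1.140: state=(0.575, 0.245, 0.179)
next step: t=1.160: state=(0.568, 0.248, 0.184) — R has crossed 0.18
linear interpolation between t=1.140 (0.17925) and t=1.160 (0.18412) → t≈1.143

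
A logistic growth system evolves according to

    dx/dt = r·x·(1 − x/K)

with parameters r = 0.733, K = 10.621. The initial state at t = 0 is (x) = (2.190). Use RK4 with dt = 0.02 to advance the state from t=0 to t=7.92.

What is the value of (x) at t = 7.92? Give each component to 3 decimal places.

(x) = (10.499)

t=0.000: state=(2.190)
step 1 (dt=0.02): k1=(1.274), k2=(1.280), k3=(1.280), k4=(1.285); state += dt/6·(k1+2k2+2k3+k4)
t=0.020: state=(2.216)
t=0.040: state=(2.241)
t=0.060: state=(2.267)
continuing one RK4 step at a time; state shown every 25 steps (Δt=0.5):
t=0.500: state=(2.895)
t=1.000: state=(3.727)
t=1.500: state=(4.654)
t=2.000: state=(5.623)
t=2.500: state=(6.572)
t=3.000: state=(7.443)
t=3.500: state=(8.195)
t=4.000: state=(8.813)
t=4.500: state=(9.299)
t=5.000: state=(9.668)
t=5.500: state=(9.942)
t=6.000: state=(10.141)
t=6.500: state=(10.283)
t=7.000: state=(10.385)
t=7.500: state=(10.456)
t=7.920: state=(10.499)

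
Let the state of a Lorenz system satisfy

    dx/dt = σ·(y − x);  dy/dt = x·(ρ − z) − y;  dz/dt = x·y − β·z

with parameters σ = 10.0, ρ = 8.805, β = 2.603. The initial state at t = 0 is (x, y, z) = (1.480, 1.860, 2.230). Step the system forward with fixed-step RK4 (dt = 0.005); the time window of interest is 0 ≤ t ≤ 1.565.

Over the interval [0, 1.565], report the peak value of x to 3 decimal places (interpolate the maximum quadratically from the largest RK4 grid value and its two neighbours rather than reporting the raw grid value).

t=0.000: state=(1.480, 1.860, 2.230)
step 1 (dt=0.005): k1=(3.800, 7.871, -3.052), k2=(3.902, 7.925, -2.985), k3=(3.901, 7.926, -2.985), k4=(4.001, 7.982, -2.917); state += dt/6·(k1+2k2+2k3+k4)
t=0.005: state=(1.500, 1.900, 2.215)
t=0.010: state=(1.520, 1.940, 2.201)
t=0.015: state=(1.541, 1.981, 2.187)
continuing one RK4 step at a time; state shown every 20 steps (Δt=0.1):
t=0.100: state=(2.045, 2.788, 2.079)
t=0.200: state=(2.972, 4.088, 2.366)
t=0.300: state=(4.274, 5.742, 3.412)
t=0.400: state=(5.797, 7.276, 5.588)
t=0.500: state=(6.944, 7.595, 8.632)
t=0.600: state=(6.882, 6.104, 10.952)
t=0.700: state=(5.616, 4.051, 11.231)
t=0.800: state=(4.107, 2.776, 10.070)
t=0.900: state=(3.071, 2.336, 8.537)
t=1.000: state=(2.602, 2.373, 7.151)
t=1.100: state=(2.561, 2.688, 6.077)
t=1.200: state=(2.828, 3.226, 5.381)
t=1.300: state=(3.344, 3.970, 5.126)
t=1.400: state=(4.061, 4.852, 5.399)
t=1.500: state=(4.874, 5.670, 6.258)
t=1.565: state=(5.351, 6.002, 7.081)
largest grid value and its neighbours: x(0.540)=7.09447, x(0.545)=7.09705, x(0.550)=7.09591
parabola through these three points peaks at t≈0.546 with x≈7.09712

max x = 7.097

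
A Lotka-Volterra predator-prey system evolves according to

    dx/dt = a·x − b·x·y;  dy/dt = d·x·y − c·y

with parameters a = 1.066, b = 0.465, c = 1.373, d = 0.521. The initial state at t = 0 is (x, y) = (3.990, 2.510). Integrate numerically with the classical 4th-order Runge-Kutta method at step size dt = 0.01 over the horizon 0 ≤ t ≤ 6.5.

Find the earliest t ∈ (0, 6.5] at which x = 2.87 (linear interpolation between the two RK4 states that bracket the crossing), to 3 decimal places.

t = 0.805

t=0.000: state=(3.990, 2.510)
step 1 (dt=0.01): k1=(-0.404, 1.772), k2=(-0.420, 1.775), k3=(-0.420, 1.775), k4=(-0.436, 1.779); state += dt/6·(k1+2k2+2k3+k4)
t=0.010: state=(3.986, 2.528)
t=0.020: state=(3.981, 2.546)
t=0.030: state=(3.976, 2.563)
continuing one RK4 step at a time; state shown every 25 steps (Δt=0.25):
t=0.250: state=(3.790, 2.962)
t=0.500: state=(3.421, 3.366)
t=0.750: state=(2.970, 3.622)
t=0.800: state=(2.879, 3.649)
next step: t=0.810: state=(2.861, 3.653) — x has crossed 2.87
linear interpolation between t=0.800 (2.87866) and t=0.810 (2.86052) → t≈0.805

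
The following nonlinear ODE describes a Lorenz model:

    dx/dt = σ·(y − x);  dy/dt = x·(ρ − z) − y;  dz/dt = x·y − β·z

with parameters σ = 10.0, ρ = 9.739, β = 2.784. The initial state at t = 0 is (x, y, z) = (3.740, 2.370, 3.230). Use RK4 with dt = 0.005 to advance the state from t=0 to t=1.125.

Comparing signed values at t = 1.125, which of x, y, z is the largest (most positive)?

t=0.000: state=(3.740, 2.370, 3.230)
step 1 (dt=0.005): k1=(-13.700, 21.974, -0.129), k2=(-12.808, 21.697, -0.005), k3=(-12.837, 21.711, -0.003), k4=(-11.973, 21.447, 0.118); state += dt/6·(k1+2k2+2k3+k4)
t=0.005: state=(3.676, 2.479, 3.230)
t=0.010: state=(3.620, 2.585, 3.231)
t=0.015: state=(3.572, 2.688, 3.234)
continuing one RK4 step at a time; state shown every 10 steps (Δt=0.05):
t=0.050: state=(3.419, 3.370, 3.285)
t=0.100: state=(3.596, 4.286, 3.482)
t=0.150: state=(4.063, 5.206, 3.878)
t=0.200: state=(4.711, 6.135, 4.539)
t=0.250: state=(5.461, 7.007, 5.517)
t=0.300: state=(6.223, 7.685, 6.818)
t=0.350: state=(6.880, 7.998, 8.352)
t=0.400: state=(7.298, 7.812, 9.907)
t=0.450: state=(7.368, 7.124, 11.197)
t=0.500: state=(7.062, 6.106, 11.980)
t=0.550: state=(6.452, 5.020, 12.178)
t=0.600: state=(5.682, 4.086, 11.879)
t=0.650: state=(4.901, 3.410, 11.253)
t=0.700: state=(4.217, 2.992, 10.465)
t=0.750: state=(3.685, 2.785, 9.632)
t=0.800: state=(3.316, 2.736, 8.828)
t=0.850: state=(3.099, 2.803, 8.092)
t=0.900: state=(3.013, 2.960, 7.449)
t=0.950: state=(3.040, 3.194, 6.914)
t=1.000: state=(3.163, 3.498, 6.499)
t=1.050: state=(3.371, 3.867, 6.215)
t=1.100: state=(3.656, 4.296, 6.077)
t=1.125: state=(3.824, 4.528, 6.067)
compare at T: x=3.824, y=4.528, z=6.067

largest component: z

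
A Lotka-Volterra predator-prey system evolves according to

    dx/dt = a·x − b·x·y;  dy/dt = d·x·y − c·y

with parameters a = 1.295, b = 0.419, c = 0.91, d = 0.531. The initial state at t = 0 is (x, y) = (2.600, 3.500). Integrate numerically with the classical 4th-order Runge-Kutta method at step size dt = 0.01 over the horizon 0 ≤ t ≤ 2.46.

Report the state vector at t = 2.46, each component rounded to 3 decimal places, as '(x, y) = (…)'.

t=0.000: state=(2.600, 3.500)
step 1 (dt=0.01): k1=(-0.446, 1.647), k2=(-0.454, 1.647), k3=(-0.454, 1.647), k4=(-0.463, 1.646); state += dt/6·(k1+2k2+2k3+k4)
t=0.010: state=(2.595, 3.516)
t=0.020: state=(2.591, 3.533)
t=0.030: state=(2.586, 3.549)
continuing one RK4 step at a time; state shown every 10 steps (Δt=0.1):
t=0.100: state=(2.547, 3.664)
t=0.200: state=(2.478, 3.823)
t=0.300: state=(2.396, 3.973)
t=0.400: state=(2.302, 4.109)
t=0.500: state=(2.200, 4.228)
t=0.600: state=(2.093, 4.327)
t=0.700: state=(1.984, 4.402)
t=0.800: state=(1.876, 4.453)
t=0.900: state=(1.771, 4.479)
t=1.000: state=(1.671, 4.480)
t=1.100: state=(1.577, 4.459)
t=1.200: state=(1.490, 4.416)
t=1.300: state=(1.411, 4.355)
t=1.400: state=(1.341, 4.277)
t=1.500: state=(1.278, 4.186)
t=1.600: state=(1.223, 4.085)
t=1.700: state=(1.176, 3.974)
t=1.800: state=(1.136, 3.858)
t=1.900: state=(1.103, 3.738)
t=2.000: state=(1.076, 3.616)
t=2.100: state=(1.055, 3.494)
t=2.200: state=(1.040, 3.372)
t=2.300: state=(1.031, 3.253)
t=2.400: state=(1.026, 3.137)
t=2.460: state=(1.026, 3.069)

(x, y) = (1.026, 3.069)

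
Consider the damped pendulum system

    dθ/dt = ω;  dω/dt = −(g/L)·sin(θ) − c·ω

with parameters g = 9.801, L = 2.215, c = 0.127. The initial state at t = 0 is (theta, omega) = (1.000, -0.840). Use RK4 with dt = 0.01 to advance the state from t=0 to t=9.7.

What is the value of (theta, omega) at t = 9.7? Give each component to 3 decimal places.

t=0.000: state=(1.000, -0.840)
step 1 (dt=0.01): k1=(-0.840, -3.617), k2=(-0.858, -3.604), k3=(-0.858, -3.604), k4=(-0.876, -3.591); state += dt/6·(k1+2k2+2k3+k4)
t=0.010: state=(0.991, -0.876)
t=0.020: state=(0.982, -0.912)
t=0.030: state=(0.973, -0.947)
continuing one RK4 step at a time; state shown every 50 steps (Δt=0.5):
t=0.500: state=(0.214, -2.060)
t=1.000: state=(-0.718, -1.346)
t=1.500: state=(-0.956, 0.429)
t=2.000: state=(-0.358, 1.780)
t=2.500: state=(0.531, 1.452)
t=3.000: state=(0.881, -0.129)
t=3.500: state=(0.435, -1.513)
t=4.000: state=(-0.384, -1.460)
t=4.500: state=(-0.796, -0.081)
t=5.000: state=(-0.469, 1.279)
t=5.500: state=(0.272, 1.410)
t=6.000: state=(0.712, 0.221)
t=6.500: state=(0.475, -1.082)
t=7.000: state=(-0.189, -1.330)
t=7.500: state=(-0.634, -0.309)
t=8.000: state=(-0.465, 0.919)
t=8.500: state=(0.129, 1.236)
t=9.000: state=(0.564, 0.359)
t=9.500: state=(0.444, -0.786)
t=9.700: state=(0.256, -1.069)

(theta, omega) = (0.256, -1.069)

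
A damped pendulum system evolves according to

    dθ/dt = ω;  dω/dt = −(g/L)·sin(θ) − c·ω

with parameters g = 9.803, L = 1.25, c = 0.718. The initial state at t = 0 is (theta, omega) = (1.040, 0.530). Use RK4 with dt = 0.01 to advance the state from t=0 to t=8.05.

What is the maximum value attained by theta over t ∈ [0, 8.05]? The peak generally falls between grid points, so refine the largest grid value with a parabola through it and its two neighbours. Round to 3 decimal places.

max theta = 1.060

t=0.000: state=(1.040, 0.530)
step 1 (dt=0.01): k1=(0.530, -7.144), k2=(0.494, -7.129), k3=(0.494, -7.128), k4=(0.459, -7.112); state += dt/6·(k1+2k2+2k3+k4)
t=0.010: state=(1.045, 0.459)
t=0.020: state=(1.049, 0.388)
t=0.030: state=(1.053, 0.317)
continuing one RK4 step at a time; state shown every 50 steps (Δt=0.5):
t=0.500: state=(0.538, -2.152)
t=1.000: state=(-0.495, -1.356)
t=1.500: state=(-0.559, 0.989)
t=2.000: state=(0.141, 1.336)
t=2.500: state=(0.437, -0.242)
t=3.000: state=(0.046, -1.017)
t=3.500: state=(-0.290, -0.158)
t=4.000: state=(-0.124, 0.660)
t=4.500: state=(0.164, 0.318)
t=5.000: state=(0.137, -0.363)
t=5.500: state=(-0.072, -0.334)
t=6.000: state=(-0.118, 0.151)
t=6.500: state=(0.014, 0.280)
t=7.000: state=(0.087, -0.021)
t=7.500: state=(0.016, -0.202)
t=8.000: state=(-0.055, -0.047)
t=8.050: state=(-0.057, -0.023)
largest grid value and its neighbours: theta(0.070)=1.05980, theta(0.080)=1.05984, theta(0.090)=1.05921
parabola through these three points peaks at t≈0.076 with theta≈1.05991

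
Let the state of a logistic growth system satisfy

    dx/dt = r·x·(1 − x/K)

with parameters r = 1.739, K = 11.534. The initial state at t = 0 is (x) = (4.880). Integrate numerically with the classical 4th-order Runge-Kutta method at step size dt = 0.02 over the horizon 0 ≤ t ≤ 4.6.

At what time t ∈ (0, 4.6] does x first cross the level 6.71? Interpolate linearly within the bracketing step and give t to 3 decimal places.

t = 0.368

t=0.000: state=(4.880)
step 1 (dt=0.02): k1=(4.896), k2=(4.909), k3=(4.909), k4=(4.921); state += dt/6·(k1+2k2+2k3+k4)
t=0.020: state=(4.978)
t=0.040: state=(5.077)
t=0.060: state=(5.176)
continuing one RK4 step at a time; state shown every 10 steps (Δt=0.2):
t=0.200: state=(5.876)
t=0.360: state=(6.671)
next step: t=0.380: state=(6.768) — x has crossed 6.71
linear interpolation between t=0.360 (6.67059) and t=0.380 (6.76814) → t≈0.368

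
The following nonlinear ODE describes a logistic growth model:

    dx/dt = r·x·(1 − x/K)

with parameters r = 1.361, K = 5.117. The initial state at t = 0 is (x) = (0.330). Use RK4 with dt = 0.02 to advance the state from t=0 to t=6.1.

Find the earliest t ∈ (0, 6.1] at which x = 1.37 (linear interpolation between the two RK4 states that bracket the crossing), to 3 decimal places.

t = 1.226

t=0.000: state=(0.330)
step 1 (dt=0.02): k1=(0.420), k2=(0.425), k3=(0.425), k4=(0.430); state += dt/6·(k1+2k2+2k3+k4)
t=0.020: state=(0.339)
t=0.040: state=(0.347)
t=0.060: state=(0.356)
continuing one RK4 step at a time; state shown every 10 steps (Δt=0.2):
t=0.200: state=(0.425)
t=0.400: state=(0.543)
t=0.600: state=(0.690)
t=0.800: state=(0.870)
t=1.000: state=(1.084)
t=1.200: state=(1.335)
t=1.220: state=(1.362)
next step: t=1.240: state=(1.389) — x has crossed 1.37
linear interpolation between t=1.220 (1.36199) and t=1.240 (1.38937) → t≈1.226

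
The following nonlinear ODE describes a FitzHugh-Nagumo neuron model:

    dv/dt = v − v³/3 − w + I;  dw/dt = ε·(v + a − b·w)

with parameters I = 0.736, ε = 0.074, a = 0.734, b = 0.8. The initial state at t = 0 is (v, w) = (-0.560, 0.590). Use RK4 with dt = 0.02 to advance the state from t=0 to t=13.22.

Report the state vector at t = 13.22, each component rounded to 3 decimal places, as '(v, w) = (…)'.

t=0.000: state=(-0.560, 0.590)
step 1 (dt=0.02): k1=(-0.355, -0.022), k2=(-0.358, -0.022), k3=(-0.358, -0.022), k4=(-0.360, -0.023); state += dt/6·(k1+2k2+2k3+k4)
t=0.020: state=(-0.567, 0.590)
t=0.040: state=(-0.574, 0.589)
t=0.060: state=(-0.582, 0.589)
continuing one RK4 step at a time; state shown every 25 steps (Δt=0.5):
t=0.500: state=(-0.764, 0.576)
t=1.000: state=(-1.003, 0.553)
t=1.500: state=(-1.228, 0.523)
t=2.000: state=(-1.390, 0.487)
t=2.500: state=(-1.477, 0.447)
t=3.000: state=(-1.511, 0.406)
t=3.500: state=(-1.514, 0.366)
t=4.000: state=(-1.501, 0.327)
t=4.500: state=(-1.480, 0.290)
t=5.000: state=(-1.455, 0.254)
t=5.500: state=(-1.427, 0.221)
t=6.000: state=(-1.398, 0.190)
t=6.500: state=(-1.368, 0.161)
t=7.000: state=(-1.337, 0.133)
t=7.500: state=(-1.306, 0.108)
t=8.000: state=(-1.273, 0.085)
t=8.500: state=(-1.240, 0.063)
t=9.000: state=(-1.205, 0.044)
t=9.500: state=(-1.169, 0.026)
t=10.000: state=(-1.131, 0.010)
t=10.500: state=(-1.091, -0.004)
t=11.000: state=(-1.049, -0.016)
t=11.500: state=(-1.003, -0.026)
t=12.000: state=(-0.953, -0.035)
t=12.500: state=(-0.896, -0.041)
t=13.000: state=(-0.831, -0.044)
t=13.220: state=(-0.799, -0.045)

(v, w) = (-0.799, -0.045)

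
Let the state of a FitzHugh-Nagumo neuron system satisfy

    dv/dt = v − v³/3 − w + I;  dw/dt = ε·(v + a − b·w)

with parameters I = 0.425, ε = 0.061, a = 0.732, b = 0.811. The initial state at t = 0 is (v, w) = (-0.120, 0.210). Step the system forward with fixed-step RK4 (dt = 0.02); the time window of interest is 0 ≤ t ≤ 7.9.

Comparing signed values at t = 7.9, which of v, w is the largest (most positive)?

largest component: v

t=0.000: state=(-0.120, 0.210)
step 1 (dt=0.02): k1=(0.096, 0.027), k2=(0.096, 0.027), k3=(0.096, 0.027), k4=(0.097, 0.027); state += dt/6·(k1+2k2+2k3+k4)
t=0.020: state=(-0.118, 0.211)
t=0.040: state=(-0.116, 0.211)
t=0.060: state=(-0.114, 0.212)
continuing one RK4 step at a time; state shown every 25 steps (Δt=0.5):
t=0.500: state=(-0.062, 0.224)
t=1.000: state=(0.023, 0.240)
t=1.500: state=(0.152, 0.259)
t=2.000: state=(0.349, 0.282)
t=2.500: state=(0.635, 0.312)
t=3.000: state=(0.995, 0.351)
t=3.500: state=(1.333, 0.399)
t=4.000: state=(1.545, 0.455)
t=4.500: state=(1.634, 0.514)
t=5.000: state=(1.653, 0.574)
t=5.500: state=(1.642, 0.631)
t=6.000: state=(1.617, 0.687)
t=6.500: state=(1.588, 0.741)
t=7.000: state=(1.556, 0.792)
t=7.500: state=(1.522, 0.841)
t=7.900: state=(1.494, 0.879)
compare at T: v=1.494, w=0.879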